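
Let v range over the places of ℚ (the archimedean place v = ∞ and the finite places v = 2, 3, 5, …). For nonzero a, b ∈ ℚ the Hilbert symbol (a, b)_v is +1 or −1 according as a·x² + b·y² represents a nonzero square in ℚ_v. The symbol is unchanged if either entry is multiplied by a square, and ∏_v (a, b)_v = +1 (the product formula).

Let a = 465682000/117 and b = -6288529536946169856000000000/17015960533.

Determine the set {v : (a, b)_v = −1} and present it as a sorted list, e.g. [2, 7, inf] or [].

[5, 13, 29, 31]

(a, b) ≡ (15134665, -409045) mod (ℚ^×)²; places V = {2, 3, 5, 7, 11, 13, 23, 29, 31, 37, ∞}.
(a,b)_37: α=1, u≡1; β=2, v≡26 (mod 37); (1|37)=+1, (26|37)=+1; sign (−1)^0·+1^2·+1^1 = +1.
(a,b)_23: α=0, u≡17; β=-2, v≡11 (mod 23); (17|23)=-1, (11|23)=-1; sign (−1)^0·-1^-2·-1^0 = +1.
(a,b)_13: α=-1, u≡12; β=-3, v≡5 (mod 13); (12|13)=+1, (5|13)=-1; sign (−1)^0·+1^-3·-1^-1 = -1.
(a,b)_2: α=4, β=20; u≡1, v≡3 (mod 8); ε(u)ε(v)=0·1, αω(v)=4·1, βω(u)=20·0; sum ≡ 0  ⇒  +1.
(a,b)_31: α=1, u≡6; β=3, v≡21 (mod 31); (6|31)=-1, (21|31)=-1; sign (−1)^1·-1^3·-1^1 = -1.
(a,b)_5: α=3, u≡3; β=9, v≡1 (mod 5); (3|5)=-1, (1|5)=+1; sign (−1)^0·-1^9·+1^3 = -1.
(a,b)_11: α=0, u≡2; β=-4, v≡3 (mod 11); (2|11)=-1, (3|11)=+1; sign (−1)^0·-1^-4·+1^0 = +1.
(a,b)_7: α=1, u≡6; β=3, v≡2 (mod 7); (6|7)=-1, (2|7)=+1; sign (−1)^1·-1^3·+1^1 = +1.
(a,b)_3: α=-2, u≡1; β=2, v≡2 (mod 3); (1|3)=+1, (2|3)=-1; sign (−1)^0·+1^2·-1^-2 = +1.
(a,b)_∞: sgn(15134665)=+, sgn(-409045)=−, so +1.
(a,b)_29: α=1, u≡4; β=3, v≡19 (mod 29); (4|29)=+1, (19|29)=-1; sign (−1)^0·+1^3·-1^1 = -1.
|Ram(15134665, -409045)| = 4, even; anisotropic at {5, 13, 29, 31}.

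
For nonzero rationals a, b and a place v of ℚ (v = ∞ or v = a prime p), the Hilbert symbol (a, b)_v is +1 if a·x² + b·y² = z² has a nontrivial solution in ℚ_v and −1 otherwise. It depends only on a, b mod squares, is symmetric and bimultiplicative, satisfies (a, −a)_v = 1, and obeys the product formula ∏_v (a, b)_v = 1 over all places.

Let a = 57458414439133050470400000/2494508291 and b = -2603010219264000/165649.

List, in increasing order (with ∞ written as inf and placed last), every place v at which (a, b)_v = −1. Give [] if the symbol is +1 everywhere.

(a, b) ≡ (715, -2210) mod (ℚ^×)²; places V = {2, 3, 5, 7, 11, 13, 17, 19, 37, ∞}.
(a,b)_7: α=6, u≡1; β=2, v≡4 (mod 7); (1|7)=+1, (4|7)=+1; sign (−1)^0·+1^2·+1^6 = +1.
(a,b)_5: α=5, u≡3; β=3, v≡2 (mod 5); (3|5)=-1, (2|5)=-1; sign (−1)^0·-1^3·-1^5 = +1.
(a,b)_2: α=18, β=11; u≡3, v≡7 (mod 8); ε(u)ε(v)=1·1, αω(v)=18·0, βω(u)=11·1; sum ≡ 0  ⇒  +1.
(a,b)_37: α=-4, u≡21; β=-2, v≡16 (mod 37); (21|37)=+1, (16|37)=+1; sign (−1)^0·+1^-2·+1^-4 = +1.
(a,b)_19: α=2, u≡10; β=2, v≡18 (mod 19); (10|19)=-1, (18|19)=-1; sign (−1)^0·-1^2·-1^2 = +1.
(a,b)_17: α=4, u≡16; β=3, v≡14 (mod 17); (16|17)=+1, (14|17)=-1; sign (−1)^0·+1^3·-1^4 = +1.
(a,b)_13: α=3, u≡10; β=1, v≡4 (mod 13); (10|13)=+1, (4|13)=+1; sign (−1)^0·+1^1·+1^3 = +1.
(a,b)_3: α=2, u≡1; β=2, v≡1 (mod 3); (1|3)=+1, (1|3)=+1; sign (−1)^0·+1^2·+1^2 = +1.
(a,b)_11: α=-3, u≡8; β=-2, v≡3 (mod 11); (8|11)=-1, (3|11)=+1; sign (−1)^0·-1^-2·+1^-3 = +1.
(a,b)_∞: sgn(715)=+, sgn(-2210)=−, so +1.
Ram(a, b) = ∅: the form 715·x² + -2210·y² − z² is isotropic over every ℚ_v, so by Hasse–Minkowski it is isotropic over ℚ.

[]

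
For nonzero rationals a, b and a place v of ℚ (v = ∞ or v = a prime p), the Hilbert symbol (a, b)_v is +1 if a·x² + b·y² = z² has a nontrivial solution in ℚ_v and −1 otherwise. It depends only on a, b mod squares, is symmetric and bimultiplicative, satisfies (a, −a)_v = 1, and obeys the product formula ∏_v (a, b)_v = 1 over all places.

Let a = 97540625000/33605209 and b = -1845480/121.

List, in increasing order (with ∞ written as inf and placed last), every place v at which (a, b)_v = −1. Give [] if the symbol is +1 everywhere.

[3, 7]

(a, b) ≡ (26, -2730) mod (ℚ^×)²; places V = {2, 3, 5, 7, 11, 13, 17, 31, ∞}.
(a,b)_17: α=-2, u≡9; β=0, v≡3 (mod 17); (9|17)=+1, (3|17)=-1; sign (−1)^0·+1^0·-1^-2 = +1.
(a,b)_3: α=0, u≡2; β=1, v≡2 (mod 3); (2|3)=-1, (2|3)=-1; sign (−1)^0·-1^1·-1^0 = -1.
(a,b)_13: α=1, u≡7; β=3, v≡11 (mod 13); (7|13)=-1, (11|13)=-1; sign (−1)^0·-1^3·-1^1 = +1.
(a,b)_2: α=3, β=3; u≡5, v≡3 (mod 8); ε(u)ε(v)=0·1, αω(v)=3·1, βω(u)=3·1; sum ≡ 0  ⇒  +1.
(a,b)_7: α=4, u≡3; β=1, v≡4 (mod 7); (3|7)=-1, (4|7)=+1; sign (−1)^0·-1^1·+1^4 = -1.
(a,b)_31: α=-2, u≡6; β=0, v≡27 (mod 31); (6|31)=-1, (27|31)=-1; sign (−1)^0·-1^0·-1^-2 = +1.
(a,b)_∞: sgn(26)=+, sgn(-2730)=−, so +1.
(a,b)_5: α=8, u≡1; β=1, v≡4 (mod 5); (1|5)=+1, (4|5)=+1; sign (−1)^0·+1^1·+1^8 = +1.
(a,b)_11: α=-2, u≡5; β=-2, v≡1 (mod 11); (5|11)=+1, (1|11)=+1; sign (−1)^0·+1^-2·+1^-2 = +1.
|Ram(26, -2730)| = 2, even; anisotropic at {3, 7}.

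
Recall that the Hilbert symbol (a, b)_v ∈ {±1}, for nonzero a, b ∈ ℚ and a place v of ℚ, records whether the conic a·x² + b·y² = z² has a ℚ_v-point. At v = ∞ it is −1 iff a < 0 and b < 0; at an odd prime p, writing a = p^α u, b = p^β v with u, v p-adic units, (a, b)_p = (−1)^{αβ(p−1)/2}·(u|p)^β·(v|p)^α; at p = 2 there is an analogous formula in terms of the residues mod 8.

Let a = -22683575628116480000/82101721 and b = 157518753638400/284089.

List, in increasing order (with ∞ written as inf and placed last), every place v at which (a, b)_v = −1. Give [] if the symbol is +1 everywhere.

Mod squares: a ≡ -77, b ≡ 154. Check v ∈ {∞, 2, 3, 5, 7, 11, 13, 17, 23, 41, 43}.
v=∞: -77 < 0 and 154 > 0  ⇒  (a,b)_∞ = +1.
v=41: a=41^-2·(≡4), b=41^-2·(≡31) mod 41; (4|41)=+1, (31|41)=+1; (−1)^{-2·-2·20}·(+1)^-2·(+1)^-2 = +1.
v=2: v_2(a)=12, v_2(b)=11; units ≡ 3, 5 (mod 8); ε·ε+αω+βω = 1·0+12·1+11·1 ≡ 1  ⇒  (a,b)_2 = -1.
v=7: a=7^7·(≡5), b=7^5·(≡2) mod 7; (5|7)=-1, (2|7)=+1; (−1)^{7·5·3}·(-1)^5·(+1)^7 = +1.
v=3: a=3^0·(≡1), b=3^2·(≡1) mod 3; (1|3)=+1, (1|3)=+1; (−1)^{0·2·1}·(+1)^2·(+1)^0 = +1.
v=5: a=5^4·(≡2), b=5^2·(≡4) mod 5; (2|5)=-1, (4|5)=+1; (−1)^{4·2·2}·(-1)^2·(+1)^4 = +1.
v=13: a=13^-2·(≡1), b=13^-2·(≡6) mod 13; (1|13)=+1, (6|13)=-1; (−1)^{-2·-2·6}·(+1)^-2·(-1)^-2 = +1.
v=23: a=23^2·(≡19), b=23^0·(≡16) mod 23; (19|23)=-1, (16|23)=+1; (−1)^{2·0·11}·(-1)^0·(+1)^2 = +1.
v=43: a=43^2·(≡4), b=43^2·(≡23) mod 43; (4|43)=+1, (23|43)=+1; (−1)^{2·2·21}·(+1)^2·(+1)^2 = +1.
v=11: a=11^1·(≡9), b=11^1·(≡4) mod 11; (9|11)=+1, (4|11)=+1; (−1)^{1·1·5}·(+1)^1·(+1)^1 = -1.
v=17: a=17^-2·(≡4), b=17^0·(≡8) mod 17; (4|17)=+1, (8|17)=+1; (−1)^{-2·0·8}·(+1)^0·(+1)^-2 = +1.
(-77, 154 / ℚ) ramifies at {2, 11}: a division algebra.

[2, 11]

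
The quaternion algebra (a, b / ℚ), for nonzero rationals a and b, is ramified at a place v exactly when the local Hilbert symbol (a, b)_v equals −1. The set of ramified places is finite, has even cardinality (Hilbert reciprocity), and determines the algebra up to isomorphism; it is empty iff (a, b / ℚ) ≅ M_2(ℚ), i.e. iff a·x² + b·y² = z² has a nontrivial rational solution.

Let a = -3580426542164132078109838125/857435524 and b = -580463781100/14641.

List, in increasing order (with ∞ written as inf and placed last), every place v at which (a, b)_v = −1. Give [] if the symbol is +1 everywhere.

[7, 17, 23, 37, 43, inf]

(a, b) ≡ (-22661, -3139339) mod (ℚ^×)²; places V = {2, 3, 5, 7, 11, 17, 23, 31, 37, 43, ∞}.
(a,b)_11: α=-8, u≡8; β=-4, v≡6 (mod 11); (8|11)=-1, (6|11)=-1; sign (−1)^0·-1^-4·-1^-8 = +1.
(a,b)_2: α=-2, β=2; u≡3, v≡5 (mod 8); ε(u)ε(v)=1·0, αω(v)=-2·1, βω(u)=2·1; sum ≡ 0  ⇒  +1.
(a,b)_3: α=4, u≡1; β=0, v≡2 (mod 3); (1|3)=+1, (2|3)=-1; sign (−1)^0·+1^0·-1^4 = +1.
(a,b)_23: α=0, u≡11; β=1, v≡1 (mod 23); (11|23)=-1, (1|23)=+1; sign (−1)^0·-1^1·+1^0 = -1.
(a,b)_17: α=3, u≡6; β=1, v≡8 (mod 17); (6|17)=-1, (8|17)=+1; sign (−1)^0·-1^1·+1^3 = -1.
(a,b)_7: α=4, u≡3; β=1, v≡3 (mod 7); (3|7)=-1, (3|7)=-1; sign (−1)^0·-1^1·-1^4 = -1.
(a,b)_37: α=2, u≡22; β=1, v≡6 (mod 37); (22|37)=-1, (6|37)=-1; sign (−1)^0·-1^1·-1^2 = -1.
(a,b)_43: α=5, u≡39; β=2, v≡32 (mod 43); (39|43)=-1, (32|43)=-1; sign (−1)^0·-1^2·-1^5 = -1.
(a,b)_31: α=3, u≡6; β=1, v≡28 (mod 31); (6|31)=-1, (28|31)=+1; sign (−1)^1·-1^1·+1^3 = +1.
(a,b)_5: α=4, u≡1; β=2, v≡1 (mod 5); (1|5)=+1, (1|5)=+1; sign (−1)^0·+1^2·+1^4 = +1.
(a,b)_∞: sgn(-22661)=−, sgn(-3139339)=−, so -1.
(-22661, -3139339 / ℚ) ramifies at {7, 17, 23, 37, 43, ∞}: a division algebra.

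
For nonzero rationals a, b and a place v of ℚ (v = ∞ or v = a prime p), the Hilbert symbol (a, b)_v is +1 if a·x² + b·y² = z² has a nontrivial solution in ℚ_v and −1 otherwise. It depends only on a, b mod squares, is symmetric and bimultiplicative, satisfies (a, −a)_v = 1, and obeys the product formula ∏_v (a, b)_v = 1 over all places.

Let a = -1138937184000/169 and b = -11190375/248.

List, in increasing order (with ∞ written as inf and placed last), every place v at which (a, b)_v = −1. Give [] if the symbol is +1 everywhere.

(a, b) ≡ (-3335, -62930) mod (ℚ^×)²; places V = {2, 3, 5, 7, 11, 13, 23, 29, 31, ∞}.
(a,b)_2: α=8, β=-3; u≡1, v≡7 (mod 8); ε(u)ε(v)=0·1, αω(v)=8·0, βω(u)=-3·0; sum ≡ 0  ⇒  +1.
(a,b)_29: α=1, u≡25; β=1, v≡9 (mod 29); (25|29)=+1, (9|29)=+1; sign (−1)^0·+1^1·+1^1 = +1.
(a,b)_31: α=0, u≡6; β=-1, v≡20 (mod 31); (6|31)=-1, (20|31)=+1; sign (−1)^0·-1^-1·+1^0 = -1.
(a,b)_11: α=2, u≡1; β=0, v≡4 (mod 11); (1|11)=+1, (4|11)=+1; sign (−1)^0·+1^0·+1^2 = +1.
(a,b)_∞: sgn(-3335)=−, sgn(-62930)=−, so -1.
(a,b)_3: α=2, u≡1; β=2, v≡1 (mod 3); (1|3)=+1, (1|3)=+1; sign (−1)^0·+1^2·+1^2 = +1.
(a,b)_5: α=3, u≡2; β=3, v≡4 (mod 5); (2|5)=-1, (4|5)=+1; sign (−1)^0·-1^3·+1^3 = -1.
(a,b)_13: α=-2, u≡8; β=0, v≡12 (mod 13); (8|13)=-1, (12|13)=+1; sign (−1)^0·-1^0·+1^-2 = +1.
(a,b)_23: α=1, u≡12; β=0, v≡14 (mod 23); (12|23)=+1, (14|23)=-1; sign (−1)^0·+1^0·-1^1 = -1.
(a,b)_7: α=2, u≡4; β=3, v≡3 (mod 7); (4|7)=+1, (3|7)=-1; sign (−1)^0·+1^3·-1^2 = +1.
(-3335, -62930 / ℚ) ramifies at {5, 23, 31, ∞}: a division algebra.

[5, 23, 31, inf]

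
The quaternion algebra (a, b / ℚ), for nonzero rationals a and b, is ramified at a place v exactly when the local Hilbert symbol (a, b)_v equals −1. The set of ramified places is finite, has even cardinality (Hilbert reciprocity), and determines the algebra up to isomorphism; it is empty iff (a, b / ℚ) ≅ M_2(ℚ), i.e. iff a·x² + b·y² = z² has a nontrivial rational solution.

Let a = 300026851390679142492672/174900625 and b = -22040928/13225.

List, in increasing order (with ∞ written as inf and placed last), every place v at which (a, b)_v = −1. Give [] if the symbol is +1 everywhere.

[29, 43]

Mod squares: a ≡ 1184019018, b ≡ -182. Check v ∈ {∞, 2, 3, 5, 7, 13, 23, 29, 37, 43, 47}.
v=5: a=5^-4·(≡2), b=5^-2·(≡3) mod 5; (2|5)=-1, (3|5)=-1; (−1)^{-4·-2·2}·(-1)^-2·(-1)^-4 = +1.
v=47: a=47^1·(≡35), b=47^0·(≡42) mod 47; (35|47)=-1, (42|47)=+1; (−1)^{1·0·23}·(-1)^0·(+1)^1 = +1.
v=43: a=43^1·(≡34), b=43^0·(≡22) mod 43; (34|43)=-1, (22|43)=-1; (−1)^{1·0·21}·(-1)^0·(-1)^1 = -1.
v=29: a=29^5·(≡15), b=29^2·(≡8) mod 29; (15|29)=-1, (8|29)=-1; (−1)^{5·2·14}·(-1)^2·(-1)^5 = -1.
v=37: a=37^1·(≡25), b=37^0·(≡26) mod 37; (25|37)=+1, (26|37)=+1; (−1)^{1·0·18}·(+1)^0·(+1)^1 = +1.
v=2: v_2(a)=9, v_2(b)=5; units ≡ 5, 5 (mod 8); ε·ε+αω+βω = 0·0+9·1+5·1 ≡ 0  ⇒  (a,b)_2 = +1.
v=23: a=23^-4·(≡11), b=23^-2·(≡9) mod 23; (11|23)=-1, (9|23)=+1; (−1)^{-4·-2·11}·(-1)^-2·(+1)^-4 = +1.
v=7: a=7^3·(≡3), b=7^1·(≡4) mod 7; (3|7)=-1, (4|7)=+1; (−1)^{3·1·3}·(-1)^1·(+1)^3 = +1.
v=3: a=3^1·(≡2), b=3^2·(≡1) mod 3; (2|3)=-1, (1|3)=+1; (−1)^{1·2·1}·(-1)^2·(+1)^1 = +1.
v=13: a=13^5·(≡4), b=13^1·(≡1) mod 13; (4|13)=+1, (1|13)=+1; (−1)^{5·1·6}·(+1)^1·(+1)^5 = +1.
v=∞: 1184019018 > 0 and -182 < 0  ⇒  (a,b)_∞ = +1.
(1184019018, -182 / ℚ) ramifies at {29, 43}: a division algebra.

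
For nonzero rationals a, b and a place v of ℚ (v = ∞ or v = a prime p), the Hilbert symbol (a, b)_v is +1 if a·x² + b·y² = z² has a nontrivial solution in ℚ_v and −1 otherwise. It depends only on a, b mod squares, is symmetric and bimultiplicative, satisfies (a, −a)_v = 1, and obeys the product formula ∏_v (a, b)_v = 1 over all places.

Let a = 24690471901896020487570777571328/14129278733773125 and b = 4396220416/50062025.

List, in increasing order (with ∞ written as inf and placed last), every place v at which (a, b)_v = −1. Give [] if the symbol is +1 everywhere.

[11, 13, 19, 41]

Mod squares: a ≡ 222794, b ≡ 41. Check v ∈ {∞, 2, 3, 5, 7, 11, 13, 17, 19, 31, 37, 41, 47}.
v=37: a=37^6·(≡5), b=37^2·(≡7) mod 37; (5|37)=-1, (7|37)=+1; (−1)^{6·2·18}·(-1)^2·(+1)^6 = +1.
v=7: a=7^4·(≡3), b=7^2·(≡6) mod 7; (3|7)=-1, (6|7)=-1; (−1)^{4·2·3}·(-1)^2·(-1)^4 = +1.
v=5: a=5^-4·(≡4), b=5^-2·(≡1) mod 5; (4|5)=+1, (1|5)=+1; (−1)^{-4·-2·2}·(+1)^-2·(+1)^-4 = +1.
v=17: a=17^-4·(≡9), b=17^-2·(≡7) mod 17; (9|17)=+1, (7|17)=-1; (−1)^{-4·-2·8}·(+1)^-2·(-1)^-4 = +1.
v=41: a=41^3·(≡38), b=41^-1·(≡2) mod 41; (38|41)=-1, (2|41)=+1; (−1)^{3·-1·20}·(-1)^-1·(+1)^3 = -1.
v=19: a=19^1·(≡8), b=19^0·(≡14) mod 19; (8|19)=-1, (14|19)=-1; (−1)^{1·0·9}·(-1)^0·(-1)^1 = -1.
v=∞: 222794 > 0 and 41 > 0  ⇒  (a,b)_∞ = +1.
v=11: a=11^1·(≡4), b=11^0·(≡8) mod 11; (4|11)=+1, (8|11)=-1; (−1)^{1·0·5}·(+1)^0·(-1)^1 = -1.
v=3: a=3^-6·(≡2), b=3^0·(≡2) mod 3; (2|3)=-1, (2|3)=-1; (−1)^{-6·0·1}·(-1)^0·(-1)^-6 = +1.
v=2: v_2(a)=17, v_2(b)=16; units ≡ 5, 1 (mod 8); ε·ε+αω+βω = 0·0+17·0+16·1 ≡ 0  ⇒  (a,b)_2 = +1.
v=31: a=31^2·(≡8), b=31^0·(≡25) mod 31; (8|31)=+1, (25|31)=+1; (−1)^{2·0·15}·(+1)^0·(+1)^2 = +1.
v=13: a=13^-5·(≡4), b=13^-2·(≡6) mod 13; (4|13)=+1, (6|13)=-1; (−1)^{-5·-2·6}·(+1)^-2·(-1)^-5 = -1.
v=47: a=47^2·(≡9), b=47^0·(≡44) mod 47; (9|47)=+1, (44|47)=-1; (−1)^{2·0·23}·(+1)^0·(-1)^2 = +1.
Ram(222794, 41) = {11, 13, 19, 41}; no ℚ_11-point on the conic.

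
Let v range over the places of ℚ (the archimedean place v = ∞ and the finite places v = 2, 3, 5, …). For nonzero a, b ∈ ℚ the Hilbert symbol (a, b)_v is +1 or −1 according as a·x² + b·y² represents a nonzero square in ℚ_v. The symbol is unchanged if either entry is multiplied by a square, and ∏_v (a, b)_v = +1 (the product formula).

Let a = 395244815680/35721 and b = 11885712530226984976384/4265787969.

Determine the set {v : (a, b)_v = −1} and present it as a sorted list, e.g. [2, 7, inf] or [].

Mod squares: a ≡ 1045, b ≡ 2431. Check v ∈ {∞, 2, 3, 5, 7, 11, 13, 17, 19, 41, 59}.
v=3: a=3^-6·(≡1), b=3^-6·(≡1) mod 3; (1|3)=+1, (1|3)=+1; (−1)^{-6·-6·1}·(+1)^-6·(+1)^-6 = +1.
v=59: a=59^0·(≡33), b=59^-2·(≡3) mod 59; (33|59)=-1, (3|59)=+1; (−1)^{0·-2·29}·(-1)^-2·(+1)^0 = +1.
v=11: a=11^3·(≡2), b=11^5·(≡4) mod 11; (2|11)=-1, (4|11)=+1; (−1)^{3·5·5}·(-1)^5·(+1)^3 = +1.
v=17: a=17^2·(≡16), b=17^5·(≡7) mod 17; (16|17)=+1, (7|17)=-1; (−1)^{2·5·8}·(+1)^5·(-1)^2 = +1.
v=5: a=5^1·(≡1), b=5^0·(≡1) mod 5; (1|5)=+1, (1|5)=+1; (−1)^{1·0·2}·(+1)^0·(+1)^1 = +1.
v=19: a=19^1·(≡5), b=19^2·(≡10) mod 19; (5|19)=+1, (10|19)=-1; (−1)^{1·2·9}·(+1)^2·(-1)^1 = -1.
v=∞: 1045 > 0 and 2431 > 0  ⇒  (a,b)_∞ = +1.
v=7: a=7^-2·(≡1), b=7^0·(≡2) mod 7; (1|7)=+1, (2|7)=+1; (−1)^{-2·0·3}·(+1)^0·(+1)^-2 = +1.
v=41: a=41^0·(≡23), b=41^-2·(≡14) mod 41; (23|41)=+1, (14|41)=-1; (−1)^{0·-2·20}·(+1)^-2·(-1)^0 = +1.
v=2: v_2(a)=6, v_2(b)=16; units ≡ 5, 7 (mod 8); ε·ε+αω+βω = 0·1+6·0+16·1 ≡ 0  ⇒  (a,b)_2 = +1.
v=13: a=13^2·(≡7), b=13^3·(≡7) mod 13; (7|13)=-1, (7|13)=-1; (−1)^{2·3·6}·(-1)^3·(-1)^2 = -1.
(1045, 2431 / ℚ) ramifies at {13, 19}: a division algebra.

[13, 19]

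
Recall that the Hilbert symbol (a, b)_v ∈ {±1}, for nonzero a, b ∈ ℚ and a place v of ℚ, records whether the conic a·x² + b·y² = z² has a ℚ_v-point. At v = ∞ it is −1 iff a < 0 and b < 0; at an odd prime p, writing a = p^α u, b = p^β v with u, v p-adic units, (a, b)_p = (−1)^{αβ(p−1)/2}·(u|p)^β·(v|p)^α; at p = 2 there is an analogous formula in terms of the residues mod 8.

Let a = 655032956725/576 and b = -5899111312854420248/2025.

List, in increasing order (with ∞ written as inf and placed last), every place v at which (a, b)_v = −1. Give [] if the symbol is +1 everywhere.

[2, 43]

(a, b) ≡ (30229, -38) mod (ℚ^×)²; places V = {2, 3, 5, 7, 19, 37, 43, ∞}.
(a,b)_37: α=1, u≡7; β=2, v≡16 (mod 37); (7|37)=+1, (16|37)=+1; sign (−1)^0·+1^2·+1^1 = +1.
(a,b)_7: α=4, u≡3; β=6, v≡1 (mod 7); (3|7)=-1, (1|7)=+1; sign (−1)^0·-1^6·+1^4 = +1.
(a,b)_43: α=1, u≡41; β=2, v≡33 (mod 43); (41|43)=+1, (33|43)=-1; sign (−1)^0·+1^2·-1^1 = -1.
(a,b)_3: α=-2, u≡1; β=-4, v≡1 (mod 3); (1|3)=+1, (1|3)=+1; sign (−1)^0·+1^-4·+1^-2 = +1.
(a,b)_19: α=3, u≡3; β=5, v≡6 (mod 19); (3|19)=-1, (6|19)=+1; sign (−1)^1·-1^5·+1^3 = +1.
(a,b)_2: α=-6, β=3; u≡5, v≡5 (mod 8); ε(u)ε(v)=0·0, αω(v)=-6·1, βω(u)=3·1; sum ≡ 1  ⇒  -1.
(a,b)_5: α=2, u≡4; β=-2, v≡2 (mod 5); (4|5)=+1, (2|5)=-1; sign (−1)^0·+1^-2·-1^2 = +1.
(a,b)_∞: sgn(30229)=+, sgn(-38)=−, so +1.
Ram(30229, -38) = {2, 43}; no ℚ_2-point on the conic.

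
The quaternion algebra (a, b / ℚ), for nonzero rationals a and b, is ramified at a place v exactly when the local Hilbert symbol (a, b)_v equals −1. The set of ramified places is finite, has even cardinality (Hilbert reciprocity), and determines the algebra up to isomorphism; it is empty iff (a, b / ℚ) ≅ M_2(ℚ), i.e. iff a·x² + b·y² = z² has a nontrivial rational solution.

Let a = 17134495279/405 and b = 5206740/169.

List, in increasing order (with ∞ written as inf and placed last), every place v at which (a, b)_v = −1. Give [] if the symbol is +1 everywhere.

[3, 5, 11, 17, 19, 41]

(a, b) ≡ (2449955, 26565) mod (ℚ^×)²; places V = {2, 3, 5, 7, 11, 13, 17, 19, 23, 37, 41, ∞}.
(a,b)_37: α=1, u≡6; β=0, v≡3 (mod 37); (6|37)=-1, (3|37)=+1; sign (−1)^0·-1^0·+1^1 = +1.
(a,b)_11: α=2, u≡6; β=1, v≡8 (mod 11); (6|11)=-1, (8|11)=-1; sign (−1)^0·-1^1·-1^2 = -1.
(a,b)_13: α=0, u≡9; β=-2, v≡6 (mod 13); (9|13)=+1, (6|13)=-1; sign (−1)^0·+1^-2·-1^0 = +1.
(a,b)_2: α=0, β=2; u≡3, v≡5 (mod 8); ε(u)ε(v)=1·0, αω(v)=0·1, βω(u)=2·1; sum ≡ 0  ⇒  +1.
(a,b)_7: α=0, u≡1; β=3, v≡4 (mod 7); (1|7)=+1, (4|7)=+1; sign (−1)^0·+1^3·+1^0 = +1.
(a,b)_5: α=-1, u≡4; β=1, v≡2 (mod 5); (4|5)=+1, (2|5)=-1; sign (−1)^0·+1^1·-1^-1 = -1.
(a,b)_3: α=-4, u≡2; β=1, v≡2 (mod 3); (2|3)=-1, (2|3)=-1; sign (−1)^0·-1^1·-1^-4 = -1.
(a,b)_19: α=1, u≡9; β=0, v≡10 (mod 19); (9|19)=+1, (10|19)=-1; sign (−1)^0·+1^0·-1^1 = -1.
(a,b)_41: α=1, u≡16; β=0, v≡30 (mod 41); (16|41)=+1, (30|41)=-1; sign (−1)^0·+1^0·-1^1 = -1.
(a,b)_∞: sgn(2449955)=+, sgn(26565)=+, so +1.
(a,b)_17: α=3, u≡6; β=0, v≡3 (mod 17); (6|17)=-1, (3|17)=-1; sign (−1)^0·-1^0·-1^3 = -1.
(a,b)_23: α=0, u≡1; β=1, v≡19 (mod 23); (1|23)=+1, (19|23)=-1; sign (−1)^0·+1^1·-1^0 = +1.
(2449955, 26565 / ℚ) ramifies at {3, 5, 11, 17, 19, 41}: a division algebra.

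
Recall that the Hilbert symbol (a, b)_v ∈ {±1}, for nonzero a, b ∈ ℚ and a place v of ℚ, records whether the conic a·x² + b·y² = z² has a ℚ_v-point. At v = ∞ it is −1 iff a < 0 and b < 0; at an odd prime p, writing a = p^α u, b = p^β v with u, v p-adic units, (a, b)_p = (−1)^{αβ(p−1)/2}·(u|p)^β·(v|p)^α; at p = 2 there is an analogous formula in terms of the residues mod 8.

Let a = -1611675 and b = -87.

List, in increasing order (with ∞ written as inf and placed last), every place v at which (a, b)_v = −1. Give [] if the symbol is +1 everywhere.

[19, inf]

(a, b) ≡ (-7163, -87) mod (ℚ^×)²; places V = {2, 3, 5, 13, 19, 29, ∞}.
(a,b)_29: α=1, u≡18; β=1, v≡26 (mod 29); (18|29)=-1, (26|29)=-1; sign (−1)^0·-1^1·-1^1 = +1.
(a,b)_2: α=0, β=0; u≡5, v≡1 (mod 8); ε(u)ε(v)=0·0, αω(v)=0·0, βω(u)=0·1; sum ≡ 0  ⇒  +1.
(a,b)_5: α=2, u≡3; β=0, v≡3 (mod 5); (3|5)=-1, (3|5)=-1; sign (−1)^0·-1^0·-1^2 = +1.
(a,b)_∞: sgn(-7163)=−, sgn(-87)=−, so -1.
(a,b)_19: α=1, u≡10; β=0, v≡8 (mod 19); (10|19)=-1, (8|19)=-1; sign (−1)^0·-1^0·-1^1 = -1.
(a,b)_13: α=1, u≡6; β=0, v≡4 (mod 13); (6|13)=-1, (4|13)=+1; sign (−1)^0·-1^0·+1^1 = +1.
(a,b)_3: α=2, u≡1; β=1, v≡1 (mod 3); (1|3)=+1, (1|3)=+1; sign (−1)^0·+1^1·+1^2 = +1.
(-7163, -87 / ℚ) ramifies at {19, ∞}: a division algebra.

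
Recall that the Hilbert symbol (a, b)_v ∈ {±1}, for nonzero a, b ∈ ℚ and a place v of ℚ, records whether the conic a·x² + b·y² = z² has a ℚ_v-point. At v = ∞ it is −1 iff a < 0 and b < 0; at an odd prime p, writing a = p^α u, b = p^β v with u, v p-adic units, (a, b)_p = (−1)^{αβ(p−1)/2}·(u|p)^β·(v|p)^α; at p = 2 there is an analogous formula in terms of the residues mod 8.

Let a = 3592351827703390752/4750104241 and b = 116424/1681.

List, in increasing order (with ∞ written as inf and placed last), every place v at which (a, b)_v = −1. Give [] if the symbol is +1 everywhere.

(a, b) ≡ (2, 66) mod (ℚ^×)²; places V = {2, 3, 7, 11, 13, 23, 41, ∞}.
(a,b)_23: α=2, u≡13; β=0, v≡22 (mod 23); (13|23)=+1, (22|23)=-1; sign (−1)^0·+1^0·-1^2 = +1.
(a,b)_11: α=4, u≡6; β=1, v≡10 (mod 11); (6|11)=-1, (10|11)=-1; sign (−1)^0·-1^1·-1^4 = -1.
(a,b)_∞: sgn(2)=+, sgn(66)=+, so +1.
(a,b)_13: α=2, u≡6; β=0, v≡12 (mod 13); (6|13)=-1, (12|13)=+1; sign (−1)^0·-1^0·+1^2 = +1.
(a,b)_3: α=6, u≡2; β=3, v≡1 (mod 3); (2|3)=-1, (1|3)=+1; sign (−1)^0·-1^3·+1^6 = -1.
(a,b)_7: α=6, u≡1; β=2, v≡3 (mod 7); (1|7)=+1, (3|7)=-1; sign (−1)^0·+1^2·-1^6 = +1.
(a,b)_2: α=5, β=3; u≡1, v≡1 (mod 8); ε(u)ε(v)=0·0, αω(v)=5·0, βω(u)=3·0; sum ≡ 0  ⇒  +1.
(a,b)_41: α=-6, u≡1; β=-2, v≡25 (mod 41); (1|41)=+1, (25|41)=+1; sign (−1)^0·+1^-2·+1^-6 = +1.
Ram(2, 66) = {3, 11}; no ℚ_3-point on the conic.

[3, 11]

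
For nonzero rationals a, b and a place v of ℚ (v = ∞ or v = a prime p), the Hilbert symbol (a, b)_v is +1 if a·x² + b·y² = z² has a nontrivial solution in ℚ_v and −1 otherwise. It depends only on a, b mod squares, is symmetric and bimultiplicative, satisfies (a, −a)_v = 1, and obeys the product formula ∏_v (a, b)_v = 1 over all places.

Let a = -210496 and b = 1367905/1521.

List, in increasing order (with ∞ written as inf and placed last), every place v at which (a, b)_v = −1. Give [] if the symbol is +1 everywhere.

[11, 13]

(a, b) ≡ (-3289, 11305) mod (ℚ^×)²; places V = {2, 3, 5, 7, 11, 13, 17, 19, 23, ∞}.
(a,b)_∞: sgn(-3289)=−, sgn(11305)=+, so +1.
(a,b)_19: α=0, u≡5; β=1, v≡4 (mod 19); (5|19)=+1, (4|19)=+1; sign (−1)^0·+1^1·+1^0 = +1.
(a,b)_23: α=1, u≡2; β=0, v≡1 (mod 23); (2|23)=+1, (1|23)=+1; sign (−1)^0·+1^0·+1^1 = +1.
(a,b)_5: α=0, u≡4; β=1, v≡1 (mod 5); (4|5)=+1, (1|5)=+1; sign (−1)^0·+1^1·+1^0 = +1.
(a,b)_11: α=1, u≡4; β=2, v≡10 (mod 11); (4|11)=+1, (10|11)=-1; sign (−1)^0·+1^2·-1^1 = -1.
(a,b)_3: α=0, u≡2; β=-2, v≡1 (mod 3); (2|3)=-1, (1|3)=+1; sign (−1)^0·-1^-2·+1^0 = +1.
(a,b)_7: α=0, u≡1; β=1, v≡5 (mod 7); (1|7)=+1, (5|7)=-1; sign (−1)^0·+1^1·-1^0 = +1.
(a,b)_13: α=1, u≡6; β=-2, v≡5 (mod 13); (6|13)=-1, (5|13)=-1; sign (−1)^0·-1^-2·-1^1 = -1.
(a,b)_17: α=0, u≡15; β=1, v≡9 (mod 17); (15|17)=+1, (9|17)=+1; sign (−1)^0·+1^1·+1^0 = +1.
(a,b)_2: α=6, β=0; u≡7, v≡1 (mod 8); ε(u)ε(v)=1·0, αω(v)=6·0, βω(u)=0·0; sum ≡ 0  ⇒  +1.
Ram(-3289, 11305) = {11, 13}; no ℚ_11-point on the conic.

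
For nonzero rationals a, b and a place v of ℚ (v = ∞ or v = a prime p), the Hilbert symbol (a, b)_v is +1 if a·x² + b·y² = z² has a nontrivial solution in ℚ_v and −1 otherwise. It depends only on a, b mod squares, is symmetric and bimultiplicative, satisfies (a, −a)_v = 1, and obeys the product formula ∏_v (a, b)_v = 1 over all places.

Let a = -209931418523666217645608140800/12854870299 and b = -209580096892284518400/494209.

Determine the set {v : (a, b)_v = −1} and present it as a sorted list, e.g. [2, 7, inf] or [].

(a, b) ≡ (-92378, -1309) mod (ℚ^×)²; places V = {2, 3, 5, 7, 11, 13, 17, 19, 23, 37, 41, ∞}.
(a,b)_13: α=3, u≡7; β=2, v≡9 (mod 13); (7|13)=-1, (9|13)=+1; sign (−1)^0·-1^2·+1^3 = +1.
(a,b)_41: α=2, u≡21; β=2, v≡28 (mod 41); (21|41)=+1, (28|41)=-1; sign (−1)^0·+1^2·-1^2 = +1.
(a,b)_5: α=2, u≡2; β=2, v≡1 (mod 5); (2|5)=-1, (1|5)=+1; sign (−1)^0·-1^2·+1^2 = +1.
(a,b)_23: α=4, u≡12; β=2, v≡13 (mod 23); (12|23)=+1, (13|23)=+1; sign (−1)^0·+1^2·+1^4 = +1.
(a,b)_∞: sgn(-92378)=−, sgn(-1309)=−, so -1.
(a,b)_3: α=4, u≡1; β=2, v≡2 (mod 3); (1|3)=+1, (2|3)=-1; sign (−1)^0·+1^2·-1^4 = +1.
(a,b)_37: α=-4, u≡36; β=-2, v≡35 (mod 37); (36|37)=+1, (35|37)=-1; sign (−1)^0·+1^-2·-1^-4 = +1.
(a,b)_17: α=5, u≡3; β=3, v≡16 (mod 17); (3|17)=-1, (16|17)=+1; sign (−1)^0·-1^3·+1^5 = -1.
(a,b)_7: α=2, u≡1; β=1, v≡4 (mod 7); (1|7)=+1, (4|7)=+1; sign (−1)^0·+1^1·+1^2 = +1.
(a,b)_19: α=-3, u≡10; β=-2, v≡14 (mod 19); (10|19)=-1, (14|19)=-1; sign (−1)^0·-1^-2·-1^-3 = -1.
(a,b)_11: α=1, u≡8; β=1, v≡10 (mod 11); (8|11)=-1, (10|11)=-1; sign (−1)^1·-1^1·-1^1 = -1.
(a,b)_2: α=17, β=14; u≡3, v≡3 (mod 8); ε(u)ε(v)=1·1, αω(v)=17·1, βω(u)=14·1; sum ≡ 0  ⇒  +1.
Ram(-92378, -1309) = {11, 17, 19, ∞}; no ℚ_11-point on the conic.

[11, 17, 19, inf]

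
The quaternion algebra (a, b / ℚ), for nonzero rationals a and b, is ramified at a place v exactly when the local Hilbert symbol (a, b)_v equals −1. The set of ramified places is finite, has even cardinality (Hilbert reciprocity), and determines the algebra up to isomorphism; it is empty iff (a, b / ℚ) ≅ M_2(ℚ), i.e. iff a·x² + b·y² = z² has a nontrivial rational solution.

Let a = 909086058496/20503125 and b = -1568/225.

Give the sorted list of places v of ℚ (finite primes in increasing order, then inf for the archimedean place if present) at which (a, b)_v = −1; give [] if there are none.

[5, 7]

Mod squares: a ≡ 770, b ≡ -2. Check v ∈ {∞, 2, 3, 5, 7, 11}.
v=2: v_2(a)=11, v_2(b)=5; units ≡ 1, 7 (mod 8); ε·ε+αω+βω = 0·1+11·0+5·0 ≡ 0  ⇒  (a,b)_2 = +1.
v=5: a=5^-5·(≡1), b=5^-2·(≡3) mod 5; (1|5)=+1, (3|5)=-1; (−1)^{-5·-2·2}·(+1)^-2·(-1)^-5 = -1.
v=∞: 770 > 0 and -2 < 0  ⇒  (a,b)_∞ = +1.
v=3: a=3^-8·(≡2), b=3^-2·(≡1) mod 3; (2|3)=-1, (1|3)=+1; (−1)^{-8·-2·1}·(-1)^-2·(+1)^-8 = +1.
v=7: a=7^9·(≡5), b=7^2·(≡3) mod 7; (5|7)=-1, (3|7)=-1; (−1)^{9·2·3}·(-1)^2·(-1)^9 = -1.
v=11: a=11^1·(≡1), b=11^0·(≡1) mod 11; (1|11)=+1, (1|11)=+1; (−1)^{1·0·5}·(+1)^0·(+1)^1 = +1.
(770, -2 / ℚ) ramifies at {5, 7}: a division algebra.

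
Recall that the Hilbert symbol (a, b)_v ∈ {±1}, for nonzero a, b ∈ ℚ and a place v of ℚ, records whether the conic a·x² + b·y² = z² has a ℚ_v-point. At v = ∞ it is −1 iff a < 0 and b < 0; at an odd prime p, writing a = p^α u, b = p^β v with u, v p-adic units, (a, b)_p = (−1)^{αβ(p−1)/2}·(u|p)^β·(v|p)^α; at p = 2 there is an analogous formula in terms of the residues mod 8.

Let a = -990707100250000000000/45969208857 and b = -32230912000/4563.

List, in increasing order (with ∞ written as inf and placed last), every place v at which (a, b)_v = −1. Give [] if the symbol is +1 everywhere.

[2, 5, 11, inf]

(a, b) ≡ (-33, -1785) mod (ℚ^×)²; places V = {2, 3, 5, 7, 11, 13, 17, 23, 29, ∞}.
(a,b)_2: α=10, β=12; u≡7, v≡7 (mod 8); ε(u)ε(v)=1·1, αω(v)=10·0, βω(u)=12·0; sum ≡ 1  ⇒  -1.
(a,b)_5: α=12, u≡3; β=3, v≡3 (mod 5); (3|5)=-1, (3|5)=-1; sign (−1)^0·-1^3·-1^12 = -1.
(a,b)_∞: sgn(-33)=−, sgn(-1785)=−, so -1.
(a,b)_29: α=-2, u≡13; β=0, v≡4 (mod 29); (13|29)=+1, (4|29)=+1; sign (−1)^0·+1^0·+1^-2 = +1.
(a,b)_7: α=2, u≡4; β=1, v≡2 (mod 7); (4|7)=+1, (2|7)=+1; sign (−1)^0·+1^1·+1^2 = +1.
(a,b)_3: α=-5, u≡1; β=-3, v≡2 (mod 3); (1|3)=+1, (2|3)=-1; sign (−1)^1·+1^-3·-1^-5 = +1.
(a,b)_11: α=-3, u≡6; β=0, v≡6 (mod 11); (6|11)=-1, (6|11)=-1; sign (−1)^0·-1^0·-1^-3 = -1.
(a,b)_17: α=2, u≡15; β=1, v≡12 (mod 17); (15|17)=+1, (12|17)=-1; sign (−1)^0·+1^1·-1^2 = +1.
(a,b)_13: α=-2, u≡5; β=-2, v≡12 (mod 13); (5|13)=-1, (12|13)=+1; sign (−1)^0·-1^-2·+1^-2 = +1.
(a,b)_23: α=4, u≡18; β=2, v≡9 (mod 23); (18|23)=+1, (9|23)=+1; sign (−1)^0·+1^2·+1^4 = +1.
(-33, -1785 / ℚ) ramifies at {2, 5, 11, ∞}: a division algebra.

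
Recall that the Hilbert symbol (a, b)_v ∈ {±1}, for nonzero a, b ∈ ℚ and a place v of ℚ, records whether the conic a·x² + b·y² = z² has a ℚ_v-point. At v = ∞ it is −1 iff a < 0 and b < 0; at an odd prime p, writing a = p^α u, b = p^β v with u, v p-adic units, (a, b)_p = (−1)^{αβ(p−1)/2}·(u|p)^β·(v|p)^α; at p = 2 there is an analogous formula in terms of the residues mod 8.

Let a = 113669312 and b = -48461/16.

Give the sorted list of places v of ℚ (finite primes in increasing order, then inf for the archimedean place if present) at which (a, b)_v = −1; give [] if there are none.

(a, b) ≡ (1776083, -989) mod (ℚ^×)²; places V = {2, 7, 23, 31, 43, 47, 53, ∞}.
(a,b)_53: α=1, u≡6; β=0, v≡22 (mod 53); (6|53)=+1, (22|53)=-1; sign (−1)^0·+1^0·-1^1 = -1.
(a,b)_43: α=0, u≡16; β=1, v≡29 (mod 43); (16|43)=+1, (29|43)=-1; sign (−1)^0·+1^1·-1^0 = +1.
(a,b)_2: α=6, β=-4; u≡3, v≡3 (mod 8); ε(u)ε(v)=1·1, αω(v)=6·1, βω(u)=-4·1; sum ≡ 1  ⇒  -1.
(a,b)_23: α=1, u≡19; β=1, v≡2 (mod 23); (19|23)=-1, (2|23)=+1; sign (−1)^1·-1^1·+1^1 = +1.
(a,b)_7: α=0, u≡1; β=2, v≡6 (mod 7); (1|7)=+1, (6|7)=-1; sign (−1)^0·+1^2·-1^0 = +1.
(a,b)_31: α=1, u≡10; β=0, v≡15 (mod 31); (10|31)=+1, (15|31)=-1; sign (−1)^0·+1^0·-1^1 = -1.
(a,b)_47: α=1, u≡17; β=0, v≡35 (mod 47); (17|47)=+1, (35|47)=-1; sign (−1)^0·+1^0·-1^1 = -1.
(a,b)_∞: sgn(1776083)=+, sgn(-989)=−, so +1.
Ram(1776083, -989) = {2, 31, 47, 53}; no ℚ_2-point on the conic.

[2, 31, 47, 53]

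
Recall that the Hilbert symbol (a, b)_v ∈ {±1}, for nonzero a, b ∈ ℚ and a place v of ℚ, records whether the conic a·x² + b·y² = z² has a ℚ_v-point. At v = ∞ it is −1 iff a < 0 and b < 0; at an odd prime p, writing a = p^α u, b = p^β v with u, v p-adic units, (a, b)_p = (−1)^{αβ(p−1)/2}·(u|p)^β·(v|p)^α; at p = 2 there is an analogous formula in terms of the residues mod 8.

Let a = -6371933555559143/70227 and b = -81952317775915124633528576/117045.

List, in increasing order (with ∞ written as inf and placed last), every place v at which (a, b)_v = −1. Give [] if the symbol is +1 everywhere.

(a, b) ≡ (-429, -1045) mod (ℚ^×)²; places V = {2, 3, 5, 11, 13, 17, 19, 41, ∞}.
(a,b)_∞: sgn(-429)=−, sgn(-1045)=−, so -1.
(a,b)_41: α=4, u≡38; β=6, v≡36 (mod 41); (38|41)=-1, (36|41)=+1; sign (−1)^0·-1^6·+1^4 = +1.
(a,b)_11: α=3, u≡4; β=5, v≡5 (mod 11); (4|11)=+1, (5|11)=+1; sign (−1)^1·+1^5·+1^3 = -1.
(a,b)_19: α=4, u≡10; β=5, v≡13 (mod 19); (10|19)=-1, (13|19)=-1; sign (−1)^0·-1^5·-1^4 = -1.
(a,b)_5: α=0, u≡1; β=-1, v≡1 (mod 5); (1|5)=+1, (1|5)=+1; sign (−1)^0·+1^-1·+1^0 = +1.
(a,b)_13: α=1, u≡8; β=2, v≡8 (mod 13); (8|13)=-1, (8|13)=-1; sign (−1)^0·-1^2·-1^1 = -1.
(a,b)_2: α=0, β=8; u≡3, v≡3 (mod 8); ε(u)ε(v)=1·1, αω(v)=0·1, βω(u)=8·1; sum ≡ 1  ⇒  -1.
(a,b)_3: α=-5, u≡1; β=-4, v≡2 (mod 3); (1|3)=+1, (2|3)=-1; sign (−1)^0·+1^-4·-1^-5 = -1.
(a,b)_17: α=-2, u≡1; β=-2, v≡9 (mod 17); (1|17)=+1, (9|17)=+1; sign (−1)^0·+1^-2·+1^-2 = +1.
Ram(-429, -1045) = {2, 3, 11, 13, 19, ∞}; no ℚ_2-point on the conic.

[2, 3, 11, 13, 19, inf]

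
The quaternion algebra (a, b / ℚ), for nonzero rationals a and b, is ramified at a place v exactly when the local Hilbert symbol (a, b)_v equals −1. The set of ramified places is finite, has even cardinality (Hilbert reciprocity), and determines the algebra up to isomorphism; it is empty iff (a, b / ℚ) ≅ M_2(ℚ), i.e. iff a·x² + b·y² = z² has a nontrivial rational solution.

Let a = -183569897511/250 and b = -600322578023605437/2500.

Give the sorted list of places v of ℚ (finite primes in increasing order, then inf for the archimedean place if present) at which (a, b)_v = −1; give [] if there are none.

(a, b) ≡ (-390, -77) mod (ℚ^×)²; places V = {2, 3, 5, 7, 11, 13, ∞}.
(a,b)_13: α=1, u≡3; β=2, v≡4 (mod 13); (3|13)=+1, (4|13)=+1; sign (−1)^0·+1^2·+1^1 = +1.
(a,b)_11: α=4, u≡6; β=7, v≡9 (mod 11); (6|11)=-1, (9|11)=+1; sign (−1)^0·-1^7·+1^4 = -1.
(a,b)_∞: sgn(-390)=−, sgn(-77)=−, so -1.
(a,b)_3: α=9, u≡2; β=12, v≡1 (mod 3); (2|3)=-1, (1|3)=+1; sign (−1)^0·-1^12·+1^9 = +1.
(a,b)_2: α=-1, β=-2; u≡5, v≡3 (mod 8); ε(u)ε(v)=0·1, αω(v)=-1·1, βω(u)=-2·1; sum ≡ 1  ⇒  -1.
(a,b)_5: α=-3, u≡2; β=-4, v≡2 (mod 5); (2|5)=-1, (2|5)=-1; sign (−1)^0·-1^-4·-1^-3 = -1.
(a,b)_7: α=2, u≡2; β=3, v≡3 (mod 7); (2|7)=+1, (3|7)=-1; sign (−1)^0·+1^3·-1^2 = +1.
(-390, -77 / ℚ) ramifies at {2, 5, 11, ∞}: a division algebra.

[2, 5, 11, inf]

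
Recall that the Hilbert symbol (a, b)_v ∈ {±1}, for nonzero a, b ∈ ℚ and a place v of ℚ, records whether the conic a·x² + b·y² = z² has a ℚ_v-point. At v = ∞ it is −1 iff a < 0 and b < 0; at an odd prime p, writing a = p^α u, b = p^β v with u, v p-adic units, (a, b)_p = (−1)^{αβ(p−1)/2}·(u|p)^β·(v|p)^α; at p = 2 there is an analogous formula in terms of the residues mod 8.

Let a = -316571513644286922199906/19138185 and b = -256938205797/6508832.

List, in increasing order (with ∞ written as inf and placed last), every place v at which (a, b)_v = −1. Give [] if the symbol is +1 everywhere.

[13, 17, 23, inf]

(a, b) ≡ (-74364290, -266) mod (ℚ^×)²; places V = {2, 3, 5, 7, 11, 13, 17, 19, 23, 41, 43, ∞}.
(a,b)_23: α=-1, u≡2; β=2, v≡7 (mod 23); (2|23)=+1, (7|23)=-1; sign (−1)^0·+1^2·-1^-1 = -1.
(a,b)_43: α=2, u≡22; β=0, v≡40 (mod 43); (22|43)=-1, (40|43)=+1; sign (−1)^0·-1^0·+1^2 = +1.
(a,b)_7: α=11, u≡5; β=5, v≡2 (mod 7); (5|7)=-1, (2|7)=+1; sign (−1)^1·-1^5·+1^11 = +1.
(a,b)_3: α=-2, u≡1; β=2, v≡1 (mod 3); (1|3)=+1, (1|3)=+1; sign (−1)^0·+1^2·+1^-2 = +1.
(a,b)_∞: sgn(-74364290)=−, sgn(-266)=−, so -1.
(a,b)_13: α=5, u≡6; β=2, v≡2 (mod 13); (6|13)=-1, (2|13)=-1; sign (−1)^0·-1^2·-1^5 = -1.
(a,b)_5: α=-1, u≡2; β=0, v≡4 (mod 5); (2|5)=-1, (4|5)=+1; sign (−1)^0·-1^0·+1^-1 = +1.
(a,b)_17: α=1, u≡2; β=0, v≡7 (mod 17); (2|17)=+1, (7|17)=-1; sign (−1)^0·+1^0·-1^1 = -1.
(a,b)_2: α=1, β=-5; u≡7, v≡3 (mod 8); ε(u)ε(v)=1·1, αω(v)=1·1, βω(u)=-5·0; sum ≡ 0  ⇒  +1.
(a,b)_19: α=3, u≡14; β=1, v≡7 (mod 19); (14|19)=-1, (7|19)=+1; sign (−1)^1·-1^1·+1^3 = +1.
(a,b)_11: α=-1, u≡1; β=-2, v≡1 (mod 11); (1|11)=+1, (1|11)=+1; sign (−1)^0·+1^-2·+1^-1 = +1.
(a,b)_41: α=-2, u≡28; β=-2, v≡4 (mod 41); (28|41)=-1, (4|41)=+1; sign (−1)^0·-1^-2·+1^-2 = +1.
Ram(-74364290, -266) = {13, 17, 23, ∞}; no ℚ_13-point on the conic.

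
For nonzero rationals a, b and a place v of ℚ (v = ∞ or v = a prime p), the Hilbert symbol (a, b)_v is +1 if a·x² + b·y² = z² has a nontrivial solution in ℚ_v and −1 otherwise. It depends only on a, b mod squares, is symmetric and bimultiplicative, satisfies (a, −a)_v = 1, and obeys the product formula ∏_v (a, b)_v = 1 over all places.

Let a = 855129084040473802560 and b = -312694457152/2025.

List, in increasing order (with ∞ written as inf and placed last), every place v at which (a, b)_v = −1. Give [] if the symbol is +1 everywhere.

(a, b) ≡ (85085, -133) mod (ℚ^×)²; places V = {2, 3, 5, 7, 11, 13, 17, 19, 29, ∞}.
(a,b)_11: α=1, u≡10; β=2, v≡2 (mod 11); (10|11)=-1, (2|11)=-1; sign (−1)^0·-1^2·-1^1 = -1.
(a,b)_2: α=6, β=6; u≡5, v≡3 (mod 8); ε(u)ε(v)=0·1, αω(v)=6·1, βω(u)=6·1; sum ≡ 0  ⇒  +1.
(a,b)_3: α=4, u≡2; β=-4, v≡2 (mod 3); (2|3)=-1, (2|3)=-1; sign (−1)^0·-1^-4·-1^4 = +1.
(a,b)_7: α=3, u≡5; β=1, v≡1 (mod 7); (5|7)=-1, (1|7)=+1; sign (−1)^1·-1^1·+1^3 = +1.
(a,b)_17: α=1, u≡11; β=0, v≡7 (mod 17); (11|17)=-1, (7|17)=-1; sign (−1)^0·-1^0·-1^1 = -1.
(a,b)_29: α=2, u≡6; β=2, v≡21 (mod 29); (6|29)=+1, (21|29)=-1; sign (−1)^0·+1^2·-1^2 = +1.
(a,b)_19: α=6, u≡18; β=3, v≡3 (mod 19); (18|19)=-1, (3|19)=-1; sign (−1)^0·-1^3·-1^6 = -1.
(a,b)_5: α=1, u≡2; β=-2, v≡3 (mod 5); (2|5)=-1, (3|5)=-1; sign (−1)^0·-1^-2·-1^1 = -1.
(a,b)_∞: sgn(85085)=+, sgn(-133)=−, so +1.
(a,b)_13: α=1, u≡8; β=0, v≡4 (mod 13); (8|13)=-1, (4|13)=+1; sign (−1)^0·-1^0·+1^1 = +1.
(85085, -133 / ℚ) ramifies at {5, 11, 17, 19}: a division algebra.

[5, 11, 17, 19]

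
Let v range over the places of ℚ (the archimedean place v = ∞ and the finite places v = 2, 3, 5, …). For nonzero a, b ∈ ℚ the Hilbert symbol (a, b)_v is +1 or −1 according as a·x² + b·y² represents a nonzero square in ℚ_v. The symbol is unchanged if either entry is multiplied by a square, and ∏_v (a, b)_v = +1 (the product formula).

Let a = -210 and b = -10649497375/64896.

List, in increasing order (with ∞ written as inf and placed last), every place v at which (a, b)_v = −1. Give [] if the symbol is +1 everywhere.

[5, 7, 11, inf]

(a, b) ≡ (-210, -330) mod (ℚ^×)²; places V = {2, 3, 5, 7, 11, 13, 23, ∞}.
(a,b)_23: α=0, u≡20; β=2, v≡5 (mod 23); (20|23)=-1, (5|23)=-1; sign (−1)^0·-1^2·-1^0 = +1.
(a,b)_3: α=1, u≡2; β=-1, v≡1 (mod 3); (2|3)=-1, (1|3)=+1; sign (−1)^1·-1^-1·+1^1 = +1.
(a,b)_2: α=1, β=-7; u≡7, v≡3 (mod 8); ε(u)ε(v)=1·1, αω(v)=1·1, βω(u)=-7·0; sum ≡ 0  ⇒  +1.
(a,b)_11: α=0, u≡10; β=5, v≡1 (mod 11); (10|11)=-1, (1|11)=+1; sign (−1)^0·-1^5·+1^0 = -1.
(a,b)_7: α=1, u≡5; β=0, v≡6 (mod 7); (5|7)=-1, (6|7)=-1; sign (−1)^0·-1^0·-1^1 = -1.
(a,b)_∞: sgn(-210)=−, sgn(-330)=−, so -1.
(a,b)_5: α=1, u≡3; β=3, v≡1 (mod 5); (3|5)=-1, (1|5)=+1; sign (−1)^0·-1^3·+1^1 = -1.
(a,b)_13: α=0, u≡11; β=-2, v≡6 (mod 13); (11|13)=-1, (6|13)=-1; sign (−1)^0·-1^-2·-1^0 = +1.
Ram(-210, -330) = {5, 7, 11, ∞}; no ℚ_5-point on the conic.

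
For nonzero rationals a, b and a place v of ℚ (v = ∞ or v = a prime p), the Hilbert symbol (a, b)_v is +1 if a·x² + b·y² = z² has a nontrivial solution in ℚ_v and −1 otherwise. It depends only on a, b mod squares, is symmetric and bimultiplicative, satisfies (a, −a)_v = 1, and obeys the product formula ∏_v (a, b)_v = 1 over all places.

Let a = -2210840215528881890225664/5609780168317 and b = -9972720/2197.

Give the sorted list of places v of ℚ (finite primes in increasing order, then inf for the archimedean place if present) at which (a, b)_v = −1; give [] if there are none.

[2, 5, 13, inf]

Mod squares: a ≡ -7462, b ≡ -1235. Check v ∈ {∞, 2, 3, 5, 7, 13, 17, 19, 23, 41}.
v=13: a=13^-9·(≡7), b=13^-3·(≡9) mod 13; (7|13)=-1, (9|13)=+1; (−1)^{-9·-3·6}·(-1)^-3·(+1)^-9 = -1.
v=17: a=17^6·(≡1), b=17^0·(≡6) mod 17; (1|17)=+1, (6|17)=-1; (−1)^{6·0·8}·(+1)^0·(-1)^6 = +1.
v=5: a=5^0·(≡3), b=5^1·(≡3) mod 5; (3|5)=-1, (3|5)=-1; (−1)^{0·1·2}·(-1)^1·(-1)^0 = -1.
v=41: a=41^1·(≡2), b=41^0·(≡5) mod 41; (2|41)=+1, (5|41)=+1; (−1)^{1·0·20}·(+1)^0·(+1)^1 = +1.
v=∞: -7462 < 0 and -1235 < 0  ⇒  (a,b)_∞ = -1.
v=19: a=19^4·(≡6), b=19^1·(≡17) mod 19; (6|19)=+1, (17|19)=+1; (−1)^{4·1·9}·(+1)^1·(+1)^4 = +1.
v=2: v_2(a)=9, v_2(b)=4; units ≡ 5, 5 (mod 8); ε·ε+αω+βω = 0·0+9·1+4·1 ≡ 1  ⇒  (a,b)_2 = -1.
v=7: a=7^1·(≡6), b=7^0·(≡2) mod 7; (6|7)=-1, (2|7)=+1; (−1)^{1·0·3}·(-1)^0·(+1)^1 = +1.
v=23: a=23^-2·(≡6), b=23^0·(≡22) mod 23; (6|23)=+1, (22|23)=-1; (−1)^{-2·0·11}·(+1)^0·(-1)^-2 = +1.
v=3: a=3^14·(≡2), b=3^8·(≡1) mod 3; (2|3)=-1, (1|3)=+1; (−1)^{14·8·1}·(-1)^8·(+1)^14 = +1.
|Ram(-7462, -1235)| = 4, even; anisotropic at {2, 5, 13, ∞}.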